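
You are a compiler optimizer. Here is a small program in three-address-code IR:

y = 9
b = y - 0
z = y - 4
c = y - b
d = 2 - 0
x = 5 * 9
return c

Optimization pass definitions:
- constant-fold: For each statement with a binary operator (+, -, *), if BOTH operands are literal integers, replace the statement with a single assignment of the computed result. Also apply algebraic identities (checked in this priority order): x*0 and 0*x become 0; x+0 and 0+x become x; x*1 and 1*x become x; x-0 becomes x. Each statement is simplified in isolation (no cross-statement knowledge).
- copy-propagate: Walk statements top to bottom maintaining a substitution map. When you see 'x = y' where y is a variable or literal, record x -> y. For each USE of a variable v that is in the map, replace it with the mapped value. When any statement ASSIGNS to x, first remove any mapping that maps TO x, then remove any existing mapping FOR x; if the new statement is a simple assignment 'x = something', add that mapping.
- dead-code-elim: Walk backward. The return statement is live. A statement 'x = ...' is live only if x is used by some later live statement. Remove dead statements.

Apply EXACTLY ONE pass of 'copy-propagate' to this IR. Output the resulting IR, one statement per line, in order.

Answer: y = 9
b = 9 - 0
z = 9 - 4
c = 9 - b
d = 2 - 0
x = 5 * 9
return c

Derivation:
Applying copy-propagate statement-by-statement:
  [1] y = 9  (unchanged)
  [2] b = y - 0  -> b = 9 - 0
  [3] z = y - 4  -> z = 9 - 4
  [4] c = y - b  -> c = 9 - b
  [5] d = 2 - 0  (unchanged)
  [6] x = 5 * 9  (unchanged)
  [7] return c  (unchanged)
Result (7 stmts):
  y = 9
  b = 9 - 0
  z = 9 - 4
  c = 9 - b
  d = 2 - 0
  x = 5 * 9
  return c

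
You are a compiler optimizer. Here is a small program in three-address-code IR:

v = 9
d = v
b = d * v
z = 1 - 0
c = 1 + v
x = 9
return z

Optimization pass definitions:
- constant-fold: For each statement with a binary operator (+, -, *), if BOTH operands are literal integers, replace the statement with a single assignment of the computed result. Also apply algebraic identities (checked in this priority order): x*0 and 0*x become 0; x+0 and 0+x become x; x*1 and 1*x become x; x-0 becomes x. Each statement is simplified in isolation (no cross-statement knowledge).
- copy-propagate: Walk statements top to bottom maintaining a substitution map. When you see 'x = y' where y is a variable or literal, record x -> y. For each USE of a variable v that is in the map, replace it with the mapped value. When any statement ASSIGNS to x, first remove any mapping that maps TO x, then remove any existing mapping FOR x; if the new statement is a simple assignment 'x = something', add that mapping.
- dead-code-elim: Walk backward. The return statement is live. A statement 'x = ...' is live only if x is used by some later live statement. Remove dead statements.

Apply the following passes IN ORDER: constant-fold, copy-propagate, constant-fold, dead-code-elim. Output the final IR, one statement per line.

Initial IR:
  v = 9
  d = v
  b = d * v
  z = 1 - 0
  c = 1 + v
  x = 9
  return z
After constant-fold (7 stmts):
  v = 9
  d = v
  b = d * v
  z = 1
  c = 1 + v
  x = 9
  return z
After copy-propagate (7 stmts):
  v = 9
  d = 9
  b = 9 * 9
  z = 1
  c = 1 + 9
  x = 9
  return 1
After constant-fold (7 stmts):
  v = 9
  d = 9
  b = 81
  z = 1
  c = 10
  x = 9
  return 1
After dead-code-elim (1 stmts):
  return 1

Answer: return 1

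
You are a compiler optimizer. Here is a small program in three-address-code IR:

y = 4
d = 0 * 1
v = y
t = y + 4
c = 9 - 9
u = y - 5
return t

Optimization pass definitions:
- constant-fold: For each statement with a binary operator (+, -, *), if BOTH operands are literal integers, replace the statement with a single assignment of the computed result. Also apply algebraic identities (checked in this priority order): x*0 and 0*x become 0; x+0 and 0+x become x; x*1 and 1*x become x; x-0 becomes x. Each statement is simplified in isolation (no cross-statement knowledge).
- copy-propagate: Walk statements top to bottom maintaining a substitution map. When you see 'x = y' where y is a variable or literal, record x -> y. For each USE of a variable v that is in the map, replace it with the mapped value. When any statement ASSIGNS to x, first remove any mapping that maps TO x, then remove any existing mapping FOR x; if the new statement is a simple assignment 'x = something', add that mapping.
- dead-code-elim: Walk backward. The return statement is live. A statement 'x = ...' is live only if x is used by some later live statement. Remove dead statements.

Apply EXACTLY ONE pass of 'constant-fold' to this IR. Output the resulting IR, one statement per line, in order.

Applying constant-fold statement-by-statement:
  [1] y = 4  (unchanged)
  [2] d = 0 * 1  -> d = 0
  [3] v = y  (unchanged)
  [4] t = y + 4  (unchanged)
  [5] c = 9 - 9  -> c = 0
  [6] u = y - 5  (unchanged)
  [7] return t  (unchanged)
Result (7 stmts):
  y = 4
  d = 0
  v = y
  t = y + 4
  c = 0
  u = y - 5
  return t

Answer: y = 4
d = 0
v = y
t = y + 4
c = 0
u = y - 5
return t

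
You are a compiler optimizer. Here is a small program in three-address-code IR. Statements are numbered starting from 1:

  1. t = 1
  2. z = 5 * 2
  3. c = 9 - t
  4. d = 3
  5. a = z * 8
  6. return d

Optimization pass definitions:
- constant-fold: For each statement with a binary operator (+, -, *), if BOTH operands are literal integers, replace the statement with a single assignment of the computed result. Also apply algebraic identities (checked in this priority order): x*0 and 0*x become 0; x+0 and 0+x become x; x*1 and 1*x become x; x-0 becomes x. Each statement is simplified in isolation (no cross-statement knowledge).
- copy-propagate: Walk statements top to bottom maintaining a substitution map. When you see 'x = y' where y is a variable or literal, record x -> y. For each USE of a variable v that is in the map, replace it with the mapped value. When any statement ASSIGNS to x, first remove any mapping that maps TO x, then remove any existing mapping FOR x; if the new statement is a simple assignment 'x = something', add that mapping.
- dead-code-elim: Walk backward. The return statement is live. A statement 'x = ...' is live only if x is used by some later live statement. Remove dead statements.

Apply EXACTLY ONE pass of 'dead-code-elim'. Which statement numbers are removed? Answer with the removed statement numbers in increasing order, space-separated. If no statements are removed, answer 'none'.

Answer: 1 2 3 5

Derivation:
Backward liveness scan:
Stmt 1 't = 1': DEAD (t not in live set [])
Stmt 2 'z = 5 * 2': DEAD (z not in live set [])
Stmt 3 'c = 9 - t': DEAD (c not in live set [])
Stmt 4 'd = 3': KEEP (d is live); live-in = []
Stmt 5 'a = z * 8': DEAD (a not in live set ['d'])
Stmt 6 'return d': KEEP (return); live-in = ['d']
Removed statement numbers: [1, 2, 3, 5]
Surviving IR:
  d = 3
  return d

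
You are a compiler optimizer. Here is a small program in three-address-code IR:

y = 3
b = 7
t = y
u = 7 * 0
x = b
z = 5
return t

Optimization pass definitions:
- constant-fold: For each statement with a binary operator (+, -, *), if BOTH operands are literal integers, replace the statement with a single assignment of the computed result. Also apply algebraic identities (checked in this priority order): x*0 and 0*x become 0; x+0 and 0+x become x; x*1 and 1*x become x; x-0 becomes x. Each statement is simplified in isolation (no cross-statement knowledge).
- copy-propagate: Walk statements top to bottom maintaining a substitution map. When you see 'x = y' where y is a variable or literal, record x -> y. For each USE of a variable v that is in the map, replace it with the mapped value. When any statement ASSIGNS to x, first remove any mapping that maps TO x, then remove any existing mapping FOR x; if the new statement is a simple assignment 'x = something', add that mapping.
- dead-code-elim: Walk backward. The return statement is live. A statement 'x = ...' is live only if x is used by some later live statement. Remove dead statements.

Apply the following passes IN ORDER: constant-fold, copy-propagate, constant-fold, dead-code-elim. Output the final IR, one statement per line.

Initial IR:
  y = 3
  b = 7
  t = y
  u = 7 * 0
  x = b
  z = 5
  return t
After constant-fold (7 stmts):
  y = 3
  b = 7
  t = y
  u = 0
  x = b
  z = 5
  return t
After copy-propagate (7 stmts):
  y = 3
  b = 7
  t = 3
  u = 0
  x = 7
  z = 5
  return 3
After constant-fold (7 stmts):
  y = 3
  b = 7
  t = 3
  u = 0
  x = 7
  z = 5
  return 3
After dead-code-elim (1 stmts):
  return 3

Answer: return 3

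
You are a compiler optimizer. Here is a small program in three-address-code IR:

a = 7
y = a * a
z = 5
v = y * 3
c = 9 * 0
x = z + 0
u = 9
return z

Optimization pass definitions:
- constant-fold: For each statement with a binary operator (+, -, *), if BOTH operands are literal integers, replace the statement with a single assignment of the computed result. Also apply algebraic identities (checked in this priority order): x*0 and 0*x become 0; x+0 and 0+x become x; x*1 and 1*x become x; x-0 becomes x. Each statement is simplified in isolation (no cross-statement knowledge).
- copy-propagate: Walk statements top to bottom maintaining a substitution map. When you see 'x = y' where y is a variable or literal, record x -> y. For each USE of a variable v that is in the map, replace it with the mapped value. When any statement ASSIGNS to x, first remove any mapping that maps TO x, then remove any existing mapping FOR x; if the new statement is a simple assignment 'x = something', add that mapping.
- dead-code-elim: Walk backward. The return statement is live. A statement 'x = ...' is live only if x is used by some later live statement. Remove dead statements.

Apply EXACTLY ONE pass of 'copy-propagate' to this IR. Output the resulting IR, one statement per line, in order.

Answer: a = 7
y = 7 * 7
z = 5
v = y * 3
c = 9 * 0
x = 5 + 0
u = 9
return 5

Derivation:
Applying copy-propagate statement-by-statement:
  [1] a = 7  (unchanged)
  [2] y = a * a  -> y = 7 * 7
  [3] z = 5  (unchanged)
  [4] v = y * 3  (unchanged)
  [5] c = 9 * 0  (unchanged)
  [6] x = z + 0  -> x = 5 + 0
  [7] u = 9  (unchanged)
  [8] return z  -> return 5
Result (8 stmts):
  a = 7
  y = 7 * 7
  z = 5
  v = y * 3
  c = 9 * 0
  x = 5 + 0
  u = 9
  return 5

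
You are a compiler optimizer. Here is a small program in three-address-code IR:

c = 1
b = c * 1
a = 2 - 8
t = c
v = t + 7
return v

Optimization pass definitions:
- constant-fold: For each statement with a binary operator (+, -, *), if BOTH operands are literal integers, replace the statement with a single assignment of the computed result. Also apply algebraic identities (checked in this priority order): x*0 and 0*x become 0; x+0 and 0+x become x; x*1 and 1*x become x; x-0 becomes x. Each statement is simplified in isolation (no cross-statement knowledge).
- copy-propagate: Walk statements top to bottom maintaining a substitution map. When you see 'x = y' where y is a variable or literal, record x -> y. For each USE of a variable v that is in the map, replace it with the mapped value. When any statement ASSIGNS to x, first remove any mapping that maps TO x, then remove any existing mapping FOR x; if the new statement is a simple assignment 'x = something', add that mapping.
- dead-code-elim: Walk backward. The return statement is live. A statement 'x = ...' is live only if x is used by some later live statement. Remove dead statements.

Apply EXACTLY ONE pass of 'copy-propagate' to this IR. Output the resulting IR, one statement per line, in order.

Answer: c = 1
b = 1 * 1
a = 2 - 8
t = 1
v = 1 + 7
return v

Derivation:
Applying copy-propagate statement-by-statement:
  [1] c = 1  (unchanged)
  [2] b = c * 1  -> b = 1 * 1
  [3] a = 2 - 8  (unchanged)
  [4] t = c  -> t = 1
  [5] v = t + 7  -> v = 1 + 7
  [6] return v  (unchanged)
Result (6 stmts):
  c = 1
  b = 1 * 1
  a = 2 - 8
  t = 1
  v = 1 + 7
  return v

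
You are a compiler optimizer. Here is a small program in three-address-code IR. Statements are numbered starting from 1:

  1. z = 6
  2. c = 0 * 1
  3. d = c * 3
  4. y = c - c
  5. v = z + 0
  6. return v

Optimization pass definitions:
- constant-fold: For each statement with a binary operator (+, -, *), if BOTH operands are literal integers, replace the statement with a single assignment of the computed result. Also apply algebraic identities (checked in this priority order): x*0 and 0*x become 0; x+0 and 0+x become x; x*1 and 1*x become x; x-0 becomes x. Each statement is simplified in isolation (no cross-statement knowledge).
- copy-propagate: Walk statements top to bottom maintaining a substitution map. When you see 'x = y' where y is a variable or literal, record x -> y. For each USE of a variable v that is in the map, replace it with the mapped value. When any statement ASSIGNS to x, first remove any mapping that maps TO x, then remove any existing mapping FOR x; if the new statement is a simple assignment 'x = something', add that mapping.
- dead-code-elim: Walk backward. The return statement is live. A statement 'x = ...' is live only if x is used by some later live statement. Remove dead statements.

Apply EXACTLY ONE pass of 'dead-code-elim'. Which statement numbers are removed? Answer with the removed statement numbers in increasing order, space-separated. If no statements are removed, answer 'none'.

Backward liveness scan:
Stmt 1 'z = 6': KEEP (z is live); live-in = []
Stmt 2 'c = 0 * 1': DEAD (c not in live set ['z'])
Stmt 3 'd = c * 3': DEAD (d not in live set ['z'])
Stmt 4 'y = c - c': DEAD (y not in live set ['z'])
Stmt 5 'v = z + 0': KEEP (v is live); live-in = ['z']
Stmt 6 'return v': KEEP (return); live-in = ['v']
Removed statement numbers: [2, 3, 4]
Surviving IR:
  z = 6
  v = z + 0
  return v

Answer: 2 3 4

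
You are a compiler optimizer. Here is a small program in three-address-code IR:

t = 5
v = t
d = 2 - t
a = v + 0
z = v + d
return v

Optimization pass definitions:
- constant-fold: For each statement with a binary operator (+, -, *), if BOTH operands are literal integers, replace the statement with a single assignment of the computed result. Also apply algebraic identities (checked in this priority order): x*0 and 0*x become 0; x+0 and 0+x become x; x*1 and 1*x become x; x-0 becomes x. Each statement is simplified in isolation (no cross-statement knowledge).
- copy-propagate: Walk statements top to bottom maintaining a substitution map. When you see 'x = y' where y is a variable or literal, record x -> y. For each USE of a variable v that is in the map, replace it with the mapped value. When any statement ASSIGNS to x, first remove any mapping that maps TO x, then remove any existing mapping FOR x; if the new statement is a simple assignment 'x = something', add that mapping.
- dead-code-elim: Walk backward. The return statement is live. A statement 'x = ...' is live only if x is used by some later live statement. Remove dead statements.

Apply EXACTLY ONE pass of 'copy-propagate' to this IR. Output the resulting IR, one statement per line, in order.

Answer: t = 5
v = 5
d = 2 - 5
a = 5 + 0
z = 5 + d
return 5

Derivation:
Applying copy-propagate statement-by-statement:
  [1] t = 5  (unchanged)
  [2] v = t  -> v = 5
  [3] d = 2 - t  -> d = 2 - 5
  [4] a = v + 0  -> a = 5 + 0
  [5] z = v + d  -> z = 5 + d
  [6] return v  -> return 5
Result (6 stmts):
  t = 5
  v = 5
  d = 2 - 5
  a = 5 + 0
  z = 5 + d
  return 5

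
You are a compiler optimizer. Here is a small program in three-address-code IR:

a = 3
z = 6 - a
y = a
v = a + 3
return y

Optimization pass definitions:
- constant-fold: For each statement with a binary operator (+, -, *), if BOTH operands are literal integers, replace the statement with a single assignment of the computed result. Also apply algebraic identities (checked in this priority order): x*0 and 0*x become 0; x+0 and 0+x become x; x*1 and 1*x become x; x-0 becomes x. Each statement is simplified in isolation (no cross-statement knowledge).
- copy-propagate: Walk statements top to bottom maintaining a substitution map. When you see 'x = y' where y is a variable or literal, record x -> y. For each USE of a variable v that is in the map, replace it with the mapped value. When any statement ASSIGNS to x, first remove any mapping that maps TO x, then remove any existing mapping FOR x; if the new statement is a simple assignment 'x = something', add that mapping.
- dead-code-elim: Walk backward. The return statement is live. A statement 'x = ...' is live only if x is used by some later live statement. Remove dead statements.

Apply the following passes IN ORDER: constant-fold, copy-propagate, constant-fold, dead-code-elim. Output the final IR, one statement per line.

Initial IR:
  a = 3
  z = 6 - a
  y = a
  v = a + 3
  return y
After constant-fold (5 stmts):
  a = 3
  z = 6 - a
  y = a
  v = a + 3
  return y
After copy-propagate (5 stmts):
  a = 3
  z = 6 - 3
  y = 3
  v = 3 + 3
  return 3
After constant-fold (5 stmts):
  a = 3
  z = 3
  y = 3
  v = 6
  return 3
After dead-code-elim (1 stmts):
  return 3

Answer: return 3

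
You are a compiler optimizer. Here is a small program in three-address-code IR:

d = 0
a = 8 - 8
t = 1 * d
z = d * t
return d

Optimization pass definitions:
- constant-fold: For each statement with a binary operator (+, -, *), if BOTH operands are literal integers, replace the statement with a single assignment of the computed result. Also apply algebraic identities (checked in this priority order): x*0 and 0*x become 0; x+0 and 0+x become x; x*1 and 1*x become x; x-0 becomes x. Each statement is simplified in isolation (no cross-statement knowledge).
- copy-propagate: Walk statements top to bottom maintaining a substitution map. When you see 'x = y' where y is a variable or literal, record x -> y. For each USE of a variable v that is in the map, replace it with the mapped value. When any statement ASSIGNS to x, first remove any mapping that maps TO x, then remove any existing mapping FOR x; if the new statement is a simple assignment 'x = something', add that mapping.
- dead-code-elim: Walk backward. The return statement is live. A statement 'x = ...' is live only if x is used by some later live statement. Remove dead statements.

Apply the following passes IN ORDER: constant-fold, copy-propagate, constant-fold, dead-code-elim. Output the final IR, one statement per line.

Initial IR:
  d = 0
  a = 8 - 8
  t = 1 * d
  z = d * t
  return d
After constant-fold (5 stmts):
  d = 0
  a = 0
  t = d
  z = d * t
  return d
After copy-propagate (5 stmts):
  d = 0
  a = 0
  t = 0
  z = 0 * 0
  return 0
After constant-fold (5 stmts):
  d = 0
  a = 0
  t = 0
  z = 0
  return 0
After dead-code-elim (1 stmts):
  return 0

Answer: return 0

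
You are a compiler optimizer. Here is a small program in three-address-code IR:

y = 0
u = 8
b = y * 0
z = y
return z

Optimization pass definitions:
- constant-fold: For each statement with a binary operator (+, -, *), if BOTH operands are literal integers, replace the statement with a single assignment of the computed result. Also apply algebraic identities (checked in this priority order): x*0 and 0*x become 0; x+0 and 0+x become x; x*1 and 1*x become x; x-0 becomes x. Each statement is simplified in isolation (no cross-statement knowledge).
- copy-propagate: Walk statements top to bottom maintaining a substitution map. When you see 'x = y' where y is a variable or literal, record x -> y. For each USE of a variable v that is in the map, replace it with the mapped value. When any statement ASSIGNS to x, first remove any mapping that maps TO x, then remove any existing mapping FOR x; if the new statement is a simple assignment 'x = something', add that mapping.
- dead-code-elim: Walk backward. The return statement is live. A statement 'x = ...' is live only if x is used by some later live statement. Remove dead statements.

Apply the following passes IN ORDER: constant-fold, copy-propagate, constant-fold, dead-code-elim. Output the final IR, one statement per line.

Initial IR:
  y = 0
  u = 8
  b = y * 0
  z = y
  return z
After constant-fold (5 stmts):
  y = 0
  u = 8
  b = 0
  z = y
  return z
After copy-propagate (5 stmts):
  y = 0
  u = 8
  b = 0
  z = 0
  return 0
After constant-fold (5 stmts):
  y = 0
  u = 8
  b = 0
  z = 0
  return 0
After dead-code-elim (1 stmts):
  return 0

Answer: return 0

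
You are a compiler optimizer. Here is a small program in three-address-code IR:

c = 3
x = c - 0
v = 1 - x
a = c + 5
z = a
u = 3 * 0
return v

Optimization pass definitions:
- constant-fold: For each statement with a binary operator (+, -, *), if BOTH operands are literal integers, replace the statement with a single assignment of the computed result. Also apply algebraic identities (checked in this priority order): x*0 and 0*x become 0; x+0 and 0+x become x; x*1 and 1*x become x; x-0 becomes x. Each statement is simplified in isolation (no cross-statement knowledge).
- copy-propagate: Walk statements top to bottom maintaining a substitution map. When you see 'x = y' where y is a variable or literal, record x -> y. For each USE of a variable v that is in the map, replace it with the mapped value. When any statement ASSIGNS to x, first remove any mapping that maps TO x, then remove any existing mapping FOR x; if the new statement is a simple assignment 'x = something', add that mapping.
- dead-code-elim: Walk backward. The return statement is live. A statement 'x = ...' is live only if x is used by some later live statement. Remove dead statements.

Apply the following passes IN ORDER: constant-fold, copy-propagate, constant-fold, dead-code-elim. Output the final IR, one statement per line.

Initial IR:
  c = 3
  x = c - 0
  v = 1 - x
  a = c + 5
  z = a
  u = 3 * 0
  return v
After constant-fold (7 stmts):
  c = 3
  x = c
  v = 1 - x
  a = c + 5
  z = a
  u = 0
  return v
After copy-propagate (7 stmts):
  c = 3
  x = 3
  v = 1 - 3
  a = 3 + 5
  z = a
  u = 0
  return v
After constant-fold (7 stmts):
  c = 3
  x = 3
  v = -2
  a = 8
  z = a
  u = 0
  return v
After dead-code-elim (2 stmts):
  v = -2
  return v

Answer: v = -2
return v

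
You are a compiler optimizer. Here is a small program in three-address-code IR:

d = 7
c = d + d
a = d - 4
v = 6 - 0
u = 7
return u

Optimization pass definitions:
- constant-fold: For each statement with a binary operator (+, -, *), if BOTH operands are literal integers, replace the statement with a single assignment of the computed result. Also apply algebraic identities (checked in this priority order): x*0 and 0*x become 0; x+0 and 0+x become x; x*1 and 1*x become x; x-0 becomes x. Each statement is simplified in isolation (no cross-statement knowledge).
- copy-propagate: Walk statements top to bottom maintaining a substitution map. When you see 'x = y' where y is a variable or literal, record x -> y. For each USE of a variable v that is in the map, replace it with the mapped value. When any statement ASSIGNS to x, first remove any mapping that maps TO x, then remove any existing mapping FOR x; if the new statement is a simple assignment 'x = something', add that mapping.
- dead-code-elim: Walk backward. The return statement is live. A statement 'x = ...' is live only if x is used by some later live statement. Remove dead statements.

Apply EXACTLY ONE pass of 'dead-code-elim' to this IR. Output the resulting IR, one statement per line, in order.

Answer: u = 7
return u

Derivation:
Applying dead-code-elim statement-by-statement:
  [6] return u  -> KEEP (return); live=['u']
  [5] u = 7  -> KEEP; live=[]
  [4] v = 6 - 0  -> DEAD (v not live)
  [3] a = d - 4  -> DEAD (a not live)
  [2] c = d + d  -> DEAD (c not live)
  [1] d = 7  -> DEAD (d not live)
Result (2 stmts):
  u = 7
  return u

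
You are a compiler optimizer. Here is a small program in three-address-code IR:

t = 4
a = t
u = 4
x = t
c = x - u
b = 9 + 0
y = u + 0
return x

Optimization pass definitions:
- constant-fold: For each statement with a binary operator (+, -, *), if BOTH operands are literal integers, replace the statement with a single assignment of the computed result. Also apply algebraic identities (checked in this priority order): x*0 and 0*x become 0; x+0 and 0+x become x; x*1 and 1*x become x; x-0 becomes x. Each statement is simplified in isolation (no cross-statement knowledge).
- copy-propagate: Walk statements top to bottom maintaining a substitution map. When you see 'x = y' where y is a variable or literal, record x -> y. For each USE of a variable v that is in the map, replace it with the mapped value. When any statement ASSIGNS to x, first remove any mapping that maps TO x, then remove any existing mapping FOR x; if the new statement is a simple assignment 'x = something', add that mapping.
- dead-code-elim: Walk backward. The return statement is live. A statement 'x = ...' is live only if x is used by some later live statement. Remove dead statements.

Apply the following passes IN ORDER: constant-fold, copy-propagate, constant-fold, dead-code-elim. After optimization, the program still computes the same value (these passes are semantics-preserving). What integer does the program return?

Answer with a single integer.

Initial IR:
  t = 4
  a = t
  u = 4
  x = t
  c = x - u
  b = 9 + 0
  y = u + 0
  return x
After constant-fold (8 stmts):
  t = 4
  a = t
  u = 4
  x = t
  c = x - u
  b = 9
  y = u
  return x
After copy-propagate (8 stmts):
  t = 4
  a = 4
  u = 4
  x = 4
  c = 4 - 4
  b = 9
  y = 4
  return 4
After constant-fold (8 stmts):
  t = 4
  a = 4
  u = 4
  x = 4
  c = 0
  b = 9
  y = 4
  return 4
After dead-code-elim (1 stmts):
  return 4
Evaluate:
  t = 4  =>  t = 4
  a = t  =>  a = 4
  u = 4  =>  u = 4
  x = t  =>  x = 4
  c = x - u  =>  c = 0
  b = 9 + 0  =>  b = 9
  y = u + 0  =>  y = 4
  return x = 4

Answer: 4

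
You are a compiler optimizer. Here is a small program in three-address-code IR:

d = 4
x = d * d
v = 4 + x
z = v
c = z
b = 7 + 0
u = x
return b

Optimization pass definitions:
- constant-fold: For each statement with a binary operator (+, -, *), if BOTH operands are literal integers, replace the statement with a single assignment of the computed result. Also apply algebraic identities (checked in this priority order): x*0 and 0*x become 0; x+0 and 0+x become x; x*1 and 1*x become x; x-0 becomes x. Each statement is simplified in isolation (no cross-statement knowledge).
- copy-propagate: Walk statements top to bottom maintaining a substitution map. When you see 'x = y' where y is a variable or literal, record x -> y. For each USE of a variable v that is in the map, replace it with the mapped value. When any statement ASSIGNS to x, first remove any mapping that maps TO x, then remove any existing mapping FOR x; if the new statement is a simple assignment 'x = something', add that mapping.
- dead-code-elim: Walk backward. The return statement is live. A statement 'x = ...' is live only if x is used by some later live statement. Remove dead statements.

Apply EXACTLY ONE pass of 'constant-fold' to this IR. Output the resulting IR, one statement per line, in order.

Answer: d = 4
x = d * d
v = 4 + x
z = v
c = z
b = 7
u = x
return b

Derivation:
Applying constant-fold statement-by-statement:
  [1] d = 4  (unchanged)
  [2] x = d * d  (unchanged)
  [3] v = 4 + x  (unchanged)
  [4] z = v  (unchanged)
  [5] c = z  (unchanged)
  [6] b = 7 + 0  -> b = 7
  [7] u = x  (unchanged)
  [8] return b  (unchanged)
Result (8 stmts):
  d = 4
  x = d * d
  v = 4 + x
  z = v
  c = z
  b = 7
  u = x
  return b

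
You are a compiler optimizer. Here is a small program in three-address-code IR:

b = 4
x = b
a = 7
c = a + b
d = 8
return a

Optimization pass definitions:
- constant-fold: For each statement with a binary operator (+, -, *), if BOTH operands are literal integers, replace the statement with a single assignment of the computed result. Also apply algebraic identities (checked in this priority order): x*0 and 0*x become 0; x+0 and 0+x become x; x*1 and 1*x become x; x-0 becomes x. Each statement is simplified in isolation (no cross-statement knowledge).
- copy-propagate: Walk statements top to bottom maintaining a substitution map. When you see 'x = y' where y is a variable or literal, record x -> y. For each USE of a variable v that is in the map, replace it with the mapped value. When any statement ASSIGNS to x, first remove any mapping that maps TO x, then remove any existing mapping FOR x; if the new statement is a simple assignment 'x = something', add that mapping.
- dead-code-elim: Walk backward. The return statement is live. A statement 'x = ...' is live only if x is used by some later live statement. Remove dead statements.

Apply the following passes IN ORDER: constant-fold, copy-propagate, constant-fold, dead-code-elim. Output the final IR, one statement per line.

Answer: return 7

Derivation:
Initial IR:
  b = 4
  x = b
  a = 7
  c = a + b
  d = 8
  return a
After constant-fold (6 stmts):
  b = 4
  x = b
  a = 7
  c = a + b
  d = 8
  return a
After copy-propagate (6 stmts):
  b = 4
  x = 4
  a = 7
  c = 7 + 4
  d = 8
  return 7
After constant-fold (6 stmts):
  b = 4
  x = 4
  a = 7
  c = 11
  d = 8
  return 7
After dead-code-elim (1 stmts):
  return 7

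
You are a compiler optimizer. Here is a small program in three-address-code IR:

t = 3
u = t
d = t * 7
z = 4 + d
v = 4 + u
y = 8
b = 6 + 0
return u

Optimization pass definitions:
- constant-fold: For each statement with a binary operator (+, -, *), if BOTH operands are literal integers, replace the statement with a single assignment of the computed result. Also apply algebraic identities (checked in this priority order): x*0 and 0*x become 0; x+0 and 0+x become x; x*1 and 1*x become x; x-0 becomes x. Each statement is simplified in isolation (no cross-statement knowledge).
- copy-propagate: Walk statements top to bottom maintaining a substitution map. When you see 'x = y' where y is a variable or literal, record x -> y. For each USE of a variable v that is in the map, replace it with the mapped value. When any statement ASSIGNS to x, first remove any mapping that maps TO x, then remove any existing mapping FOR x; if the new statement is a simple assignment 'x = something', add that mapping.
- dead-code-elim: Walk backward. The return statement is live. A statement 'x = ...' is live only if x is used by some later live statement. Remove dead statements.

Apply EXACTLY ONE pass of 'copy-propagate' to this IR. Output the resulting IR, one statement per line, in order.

Applying copy-propagate statement-by-statement:
  [1] t = 3  (unchanged)
  [2] u = t  -> u = 3
  [3] d = t * 7  -> d = 3 * 7
  [4] z = 4 + d  (unchanged)
  [5] v = 4 + u  -> v = 4 + 3
  [6] y = 8  (unchanged)
  [7] b = 6 + 0  (unchanged)
  [8] return u  -> return 3
Result (8 stmts):
  t = 3
  u = 3
  d = 3 * 7
  z = 4 + d
  v = 4 + 3
  y = 8
  b = 6 + 0
  return 3

Answer: t = 3
u = 3
d = 3 * 7
z = 4 + d
v = 4 + 3
y = 8
b = 6 + 0
return 3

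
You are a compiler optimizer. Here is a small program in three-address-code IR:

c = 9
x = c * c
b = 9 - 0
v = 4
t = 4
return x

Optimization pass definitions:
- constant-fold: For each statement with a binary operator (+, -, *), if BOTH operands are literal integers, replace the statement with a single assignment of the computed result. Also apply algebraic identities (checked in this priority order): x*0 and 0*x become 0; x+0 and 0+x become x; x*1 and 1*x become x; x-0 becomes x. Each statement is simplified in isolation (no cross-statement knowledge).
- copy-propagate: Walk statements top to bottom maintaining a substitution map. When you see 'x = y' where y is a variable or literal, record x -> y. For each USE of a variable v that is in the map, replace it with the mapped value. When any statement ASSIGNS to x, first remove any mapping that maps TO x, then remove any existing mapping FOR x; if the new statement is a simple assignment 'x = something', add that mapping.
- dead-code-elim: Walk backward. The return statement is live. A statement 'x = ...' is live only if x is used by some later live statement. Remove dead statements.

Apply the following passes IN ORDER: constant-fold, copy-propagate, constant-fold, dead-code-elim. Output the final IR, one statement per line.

Initial IR:
  c = 9
  x = c * c
  b = 9 - 0
  v = 4
  t = 4
  return x
After constant-fold (6 stmts):
  c = 9
  x = c * c
  b = 9
  v = 4
  t = 4
  return x
After copy-propagate (6 stmts):
  c = 9
  x = 9 * 9
  b = 9
  v = 4
  t = 4
  return x
After constant-fold (6 stmts):
  c = 9
  x = 81
  b = 9
  v = 4
  t = 4
  return x
After dead-code-elim (2 stmts):
  x = 81
  return x

Answer: x = 81
return x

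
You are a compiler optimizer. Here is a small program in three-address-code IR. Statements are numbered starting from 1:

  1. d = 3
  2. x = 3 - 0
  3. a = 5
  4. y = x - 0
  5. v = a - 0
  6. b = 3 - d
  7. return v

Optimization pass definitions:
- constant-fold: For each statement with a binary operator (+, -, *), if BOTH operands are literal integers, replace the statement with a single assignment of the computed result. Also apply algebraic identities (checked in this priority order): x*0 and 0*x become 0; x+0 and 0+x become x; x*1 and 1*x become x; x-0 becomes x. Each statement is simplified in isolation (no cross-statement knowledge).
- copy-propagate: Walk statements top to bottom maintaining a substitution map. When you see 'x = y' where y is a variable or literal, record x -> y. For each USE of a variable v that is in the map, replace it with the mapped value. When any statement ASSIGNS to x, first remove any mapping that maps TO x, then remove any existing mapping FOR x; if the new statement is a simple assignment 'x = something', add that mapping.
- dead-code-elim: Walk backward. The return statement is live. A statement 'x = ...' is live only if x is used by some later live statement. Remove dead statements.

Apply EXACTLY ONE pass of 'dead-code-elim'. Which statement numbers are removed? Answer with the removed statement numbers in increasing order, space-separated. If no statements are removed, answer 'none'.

Answer: 1 2 4 6

Derivation:
Backward liveness scan:
Stmt 1 'd = 3': DEAD (d not in live set [])
Stmt 2 'x = 3 - 0': DEAD (x not in live set [])
Stmt 3 'a = 5': KEEP (a is live); live-in = []
Stmt 4 'y = x - 0': DEAD (y not in live set ['a'])
Stmt 5 'v = a - 0': KEEP (v is live); live-in = ['a']
Stmt 6 'b = 3 - d': DEAD (b not in live set ['v'])
Stmt 7 'return v': KEEP (return); live-in = ['v']
Removed statement numbers: [1, 2, 4, 6]
Surviving IR:
  a = 5
  v = a - 0
  return v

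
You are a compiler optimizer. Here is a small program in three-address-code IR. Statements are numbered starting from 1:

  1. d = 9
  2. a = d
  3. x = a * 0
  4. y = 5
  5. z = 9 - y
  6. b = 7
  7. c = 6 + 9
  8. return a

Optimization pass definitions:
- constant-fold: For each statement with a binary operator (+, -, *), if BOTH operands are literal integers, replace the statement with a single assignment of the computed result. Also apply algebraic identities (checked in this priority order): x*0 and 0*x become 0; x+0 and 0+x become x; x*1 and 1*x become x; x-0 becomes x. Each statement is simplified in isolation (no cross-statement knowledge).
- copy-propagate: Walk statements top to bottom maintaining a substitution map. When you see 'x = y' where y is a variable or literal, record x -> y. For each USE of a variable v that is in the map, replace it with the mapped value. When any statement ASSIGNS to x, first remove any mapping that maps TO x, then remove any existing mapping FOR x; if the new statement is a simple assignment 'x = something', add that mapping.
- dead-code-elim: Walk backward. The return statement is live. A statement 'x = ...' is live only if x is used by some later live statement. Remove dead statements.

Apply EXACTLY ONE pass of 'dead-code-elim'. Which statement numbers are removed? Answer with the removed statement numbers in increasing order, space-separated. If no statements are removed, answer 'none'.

Backward liveness scan:
Stmt 1 'd = 9': KEEP (d is live); live-in = []
Stmt 2 'a = d': KEEP (a is live); live-in = ['d']
Stmt 3 'x = a * 0': DEAD (x not in live set ['a'])
Stmt 4 'y = 5': DEAD (y not in live set ['a'])
Stmt 5 'z = 9 - y': DEAD (z not in live set ['a'])
Stmt 6 'b = 7': DEAD (b not in live set ['a'])
Stmt 7 'c = 6 + 9': DEAD (c not in live set ['a'])
Stmt 8 'return a': KEEP (return); live-in = ['a']
Removed statement numbers: [3, 4, 5, 6, 7]
Surviving IR:
  d = 9
  a = d
  return a

Answer: 3 4 5 6 7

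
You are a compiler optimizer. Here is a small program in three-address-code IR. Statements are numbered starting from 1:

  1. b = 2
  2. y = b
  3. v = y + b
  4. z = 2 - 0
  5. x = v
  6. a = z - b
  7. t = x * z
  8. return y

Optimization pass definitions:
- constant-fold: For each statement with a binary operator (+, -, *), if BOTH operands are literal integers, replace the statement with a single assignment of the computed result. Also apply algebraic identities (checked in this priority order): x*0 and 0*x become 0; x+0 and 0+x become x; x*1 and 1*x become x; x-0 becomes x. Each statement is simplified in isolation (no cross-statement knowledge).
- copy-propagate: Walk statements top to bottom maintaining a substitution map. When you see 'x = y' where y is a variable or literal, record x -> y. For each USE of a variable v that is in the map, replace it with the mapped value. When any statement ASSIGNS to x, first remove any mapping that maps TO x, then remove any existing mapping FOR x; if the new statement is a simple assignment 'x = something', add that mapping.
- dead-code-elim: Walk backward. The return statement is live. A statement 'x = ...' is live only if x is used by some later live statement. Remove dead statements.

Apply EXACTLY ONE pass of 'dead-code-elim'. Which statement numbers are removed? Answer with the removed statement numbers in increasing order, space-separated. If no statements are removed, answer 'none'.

Backward liveness scan:
Stmt 1 'b = 2': KEEP (b is live); live-in = []
Stmt 2 'y = b': KEEP (y is live); live-in = ['b']
Stmt 3 'v = y + b': DEAD (v not in live set ['y'])
Stmt 4 'z = 2 - 0': DEAD (z not in live set ['y'])
Stmt 5 'x = v': DEAD (x not in live set ['y'])
Stmt 6 'a = z - b': DEAD (a not in live set ['y'])
Stmt 7 't = x * z': DEAD (t not in live set ['y'])
Stmt 8 'return y': KEEP (return); live-in = ['y']
Removed statement numbers: [3, 4, 5, 6, 7]
Surviving IR:
  b = 2
  y = b
  return y

Answer: 3 4 5 6 7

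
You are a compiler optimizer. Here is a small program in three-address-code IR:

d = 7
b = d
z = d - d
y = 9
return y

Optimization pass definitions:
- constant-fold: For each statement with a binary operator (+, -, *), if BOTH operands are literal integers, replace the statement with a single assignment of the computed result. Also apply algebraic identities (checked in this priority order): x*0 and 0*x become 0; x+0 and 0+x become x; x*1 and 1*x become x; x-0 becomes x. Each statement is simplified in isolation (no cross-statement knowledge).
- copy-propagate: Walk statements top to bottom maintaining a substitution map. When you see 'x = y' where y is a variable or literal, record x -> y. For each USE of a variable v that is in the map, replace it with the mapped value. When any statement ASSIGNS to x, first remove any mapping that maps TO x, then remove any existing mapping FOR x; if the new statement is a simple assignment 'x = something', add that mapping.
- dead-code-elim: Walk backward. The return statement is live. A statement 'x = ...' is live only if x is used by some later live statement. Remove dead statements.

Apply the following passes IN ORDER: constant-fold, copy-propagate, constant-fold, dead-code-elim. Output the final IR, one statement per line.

Initial IR:
  d = 7
  b = d
  z = d - d
  y = 9
  return y
After constant-fold (5 stmts):
  d = 7
  b = d
  z = d - d
  y = 9
  return y
After copy-propagate (5 stmts):
  d = 7
  b = 7
  z = 7 - 7
  y = 9
  return 9
After constant-fold (5 stmts):
  d = 7
  b = 7
  z = 0
  y = 9
  return 9
After dead-code-elim (1 stmts):
  return 9

Answer: return 9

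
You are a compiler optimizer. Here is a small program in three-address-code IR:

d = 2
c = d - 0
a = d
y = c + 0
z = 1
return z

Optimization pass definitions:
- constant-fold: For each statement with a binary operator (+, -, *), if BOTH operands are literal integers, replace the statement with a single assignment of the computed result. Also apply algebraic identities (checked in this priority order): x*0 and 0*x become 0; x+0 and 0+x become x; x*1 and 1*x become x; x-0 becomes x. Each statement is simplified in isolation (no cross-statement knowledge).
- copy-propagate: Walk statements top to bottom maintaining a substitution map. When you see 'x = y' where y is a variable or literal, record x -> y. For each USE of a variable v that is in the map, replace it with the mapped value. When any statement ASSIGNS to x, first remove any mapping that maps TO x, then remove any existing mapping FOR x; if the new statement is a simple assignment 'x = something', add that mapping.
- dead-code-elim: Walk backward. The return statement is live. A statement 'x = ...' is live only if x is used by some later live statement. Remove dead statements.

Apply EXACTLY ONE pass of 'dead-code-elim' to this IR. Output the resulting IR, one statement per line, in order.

Answer: z = 1
return z

Derivation:
Applying dead-code-elim statement-by-statement:
  [6] return z  -> KEEP (return); live=['z']
  [5] z = 1  -> KEEP; live=[]
  [4] y = c + 0  -> DEAD (y not live)
  [3] a = d  -> DEAD (a not live)
  [2] c = d - 0  -> DEAD (c not live)
  [1] d = 2  -> DEAD (d not live)
Result (2 stmts):
  z = 1
  return z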